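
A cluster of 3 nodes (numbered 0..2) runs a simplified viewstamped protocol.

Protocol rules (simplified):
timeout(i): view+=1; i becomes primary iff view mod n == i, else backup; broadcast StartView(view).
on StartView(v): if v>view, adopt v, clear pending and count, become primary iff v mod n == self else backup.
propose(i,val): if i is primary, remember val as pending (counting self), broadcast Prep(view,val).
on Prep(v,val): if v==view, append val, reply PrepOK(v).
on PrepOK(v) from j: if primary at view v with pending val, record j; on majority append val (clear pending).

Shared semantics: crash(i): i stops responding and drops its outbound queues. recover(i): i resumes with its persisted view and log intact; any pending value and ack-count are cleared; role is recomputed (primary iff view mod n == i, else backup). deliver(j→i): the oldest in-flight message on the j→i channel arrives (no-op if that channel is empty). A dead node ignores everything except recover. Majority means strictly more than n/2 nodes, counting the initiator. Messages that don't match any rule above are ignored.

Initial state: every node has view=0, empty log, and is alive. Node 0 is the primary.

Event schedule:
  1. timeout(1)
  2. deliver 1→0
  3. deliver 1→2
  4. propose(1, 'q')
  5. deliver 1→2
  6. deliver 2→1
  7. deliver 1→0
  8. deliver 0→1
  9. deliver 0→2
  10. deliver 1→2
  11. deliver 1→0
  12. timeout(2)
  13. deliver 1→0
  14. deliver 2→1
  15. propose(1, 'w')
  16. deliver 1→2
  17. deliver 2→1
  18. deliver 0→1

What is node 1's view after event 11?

1. timeout(1):  <1:prim v1 ->
2. deliver 1→0:  <0:back v1 ->
3. deliver 1→2:  <2:back v1 ->
4. propose(1,'q'):  nop
5. deliver 1→2:  <2:back v1 q>
6. deliver 2→1:  <1:prim v1 q>
7. deliver 1→0:  <0:back v1 q>
8. deliver 0→1:  nop
9. deliver 0→2:  nop
10. deliver 1→2:  nop
11. deliver 1→0:  nop

1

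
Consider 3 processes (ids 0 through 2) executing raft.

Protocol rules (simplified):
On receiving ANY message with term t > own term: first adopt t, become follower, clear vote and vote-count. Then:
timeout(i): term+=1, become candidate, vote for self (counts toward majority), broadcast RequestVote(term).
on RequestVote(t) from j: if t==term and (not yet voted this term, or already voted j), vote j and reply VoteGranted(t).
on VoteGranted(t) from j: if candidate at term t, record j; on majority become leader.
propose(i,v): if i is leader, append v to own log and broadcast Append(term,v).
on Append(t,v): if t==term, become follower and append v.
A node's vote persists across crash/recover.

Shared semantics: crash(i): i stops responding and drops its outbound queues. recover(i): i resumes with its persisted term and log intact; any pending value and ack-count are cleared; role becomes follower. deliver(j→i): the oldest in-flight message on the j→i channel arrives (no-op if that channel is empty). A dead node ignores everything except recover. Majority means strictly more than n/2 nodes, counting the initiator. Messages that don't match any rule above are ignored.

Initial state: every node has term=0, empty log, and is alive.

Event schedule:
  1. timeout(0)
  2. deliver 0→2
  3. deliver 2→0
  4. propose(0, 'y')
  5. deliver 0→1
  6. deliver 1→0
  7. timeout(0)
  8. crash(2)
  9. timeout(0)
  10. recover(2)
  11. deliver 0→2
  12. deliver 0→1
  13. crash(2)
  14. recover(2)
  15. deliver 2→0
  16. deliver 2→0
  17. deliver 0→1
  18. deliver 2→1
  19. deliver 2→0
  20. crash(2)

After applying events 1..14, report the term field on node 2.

1

1. timeout(0):  <0:cand t1 ->
2. deliver 0→2:  <2:foll t1 ->
3. deliver 2→0:  <0:lead t1 ->
4. propose(0,'y'):  <0:lead t1 y>
5. deliver 0→1:  <1:foll t1 ->
6. deliver 1→0:  nop
7. timeout(0):  <0:cand t2 y>
8. crash(2):  <2:✗foll t1 ->
9. timeout(0):  <0:cand t3 y>
10. recover(2):  <2:foll t1 ->
11. deliver 0→2:  <2:foll t1 y>
12. deliver 0→1:  <1:foll t1 y>
13. crash(2):  <2:✗foll t1 y>
14. recover(2):  <2:foll t1 y>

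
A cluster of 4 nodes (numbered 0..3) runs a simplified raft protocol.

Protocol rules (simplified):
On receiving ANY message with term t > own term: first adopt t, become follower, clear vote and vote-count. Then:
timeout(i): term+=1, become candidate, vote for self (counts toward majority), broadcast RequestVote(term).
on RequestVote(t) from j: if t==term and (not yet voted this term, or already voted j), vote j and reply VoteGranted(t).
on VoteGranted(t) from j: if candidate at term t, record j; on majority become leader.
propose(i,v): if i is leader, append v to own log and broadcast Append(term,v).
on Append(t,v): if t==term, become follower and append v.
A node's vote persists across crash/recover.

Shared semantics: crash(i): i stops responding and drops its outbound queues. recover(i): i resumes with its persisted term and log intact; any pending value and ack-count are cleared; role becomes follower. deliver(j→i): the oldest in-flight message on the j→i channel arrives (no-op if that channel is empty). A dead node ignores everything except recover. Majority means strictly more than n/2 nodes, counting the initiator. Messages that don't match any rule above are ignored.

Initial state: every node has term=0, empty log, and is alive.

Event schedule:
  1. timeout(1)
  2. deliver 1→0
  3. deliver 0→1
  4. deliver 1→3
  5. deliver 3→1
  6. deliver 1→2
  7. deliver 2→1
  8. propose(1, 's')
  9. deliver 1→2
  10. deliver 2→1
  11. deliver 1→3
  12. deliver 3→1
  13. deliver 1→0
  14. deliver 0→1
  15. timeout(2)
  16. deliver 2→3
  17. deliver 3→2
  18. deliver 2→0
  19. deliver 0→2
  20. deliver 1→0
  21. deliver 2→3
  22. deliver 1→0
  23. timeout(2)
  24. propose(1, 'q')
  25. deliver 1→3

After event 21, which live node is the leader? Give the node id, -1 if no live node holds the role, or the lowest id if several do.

1

1. timeout(1):  <1:cand t1 ->
2. deliver 1→0:  <0:foll t1 ->
3. deliver 0→1:  nop
4. deliver 1→3:  <3:foll t1 ->
5. deliver 3→1:  <1:lead t1 ->
6. deliver 1→2:  <2:foll t1 ->
7. deliver 2→1:  nop
8. propose(1,'s'):  <1:lead t1 s>
9. deliver 1→2:  <2:foll t1 s>
10. deliver 2→1:  nop
11. deliver 1→3:  <3:foll t1 s>
12. deliver 3→1:  nop
13. deliver 1→0:  <0:foll t1 s>
14. deliver 0→1:  nop
15. timeout(2):  <2:cand t2 s>
16. deliver 2→3:  <3:foll t2 s>
17. deliver 3→2:  nop
18. deliver 2→0:  <0:foll t2 s>
19. deliver 0→2:  <2:lead t2 s>
20. deliver 1→0:  nop
21. deliver 2→3:  nop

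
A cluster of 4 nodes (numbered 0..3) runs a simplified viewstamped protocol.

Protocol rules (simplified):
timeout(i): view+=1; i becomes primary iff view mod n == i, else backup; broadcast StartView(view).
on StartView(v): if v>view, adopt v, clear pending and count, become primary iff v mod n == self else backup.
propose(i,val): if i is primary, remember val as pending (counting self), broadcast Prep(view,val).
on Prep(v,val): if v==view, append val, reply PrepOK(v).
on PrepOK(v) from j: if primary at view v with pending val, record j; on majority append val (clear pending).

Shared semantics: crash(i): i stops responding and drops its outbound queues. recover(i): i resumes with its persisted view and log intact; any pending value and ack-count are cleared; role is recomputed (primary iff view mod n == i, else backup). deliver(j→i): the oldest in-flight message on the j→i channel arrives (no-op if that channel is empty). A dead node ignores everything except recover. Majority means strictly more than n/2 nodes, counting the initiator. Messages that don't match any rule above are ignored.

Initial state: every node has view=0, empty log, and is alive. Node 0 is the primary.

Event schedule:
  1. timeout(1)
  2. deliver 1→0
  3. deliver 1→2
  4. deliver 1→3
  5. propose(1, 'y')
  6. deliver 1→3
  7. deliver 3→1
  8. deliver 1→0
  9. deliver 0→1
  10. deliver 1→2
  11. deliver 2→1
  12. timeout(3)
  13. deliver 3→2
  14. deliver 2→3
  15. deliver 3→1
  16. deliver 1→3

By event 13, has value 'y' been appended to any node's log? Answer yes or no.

yes

after 1 — timeout(1): n1:prim/v1/[-]
after 2 — deliver 1→0: n0:back/v1/[-]
after 3 — deliver 1→2: n2:back/v1/[-]
after 4 — deliver 1→3: n3:back/v1/[-]
after 5 — propose(1,'y'): ·
after 6 — deliver 1→3: n3:back/v1/[y]
after 7 — deliver 3→1: ·
after 8 — deliver 1→0: n0:back/v1/[y]
after 9 — deliver 0→1: n1:prim/v1/[y]
after 10 — deliver 1→2: n2:back/v1/[y]
after 11 — deliver 2→1: ·
after 12 — timeout(3): n3:back/v2/[y]
after 13 — deliver 3→2: n2:prim/v2/[y]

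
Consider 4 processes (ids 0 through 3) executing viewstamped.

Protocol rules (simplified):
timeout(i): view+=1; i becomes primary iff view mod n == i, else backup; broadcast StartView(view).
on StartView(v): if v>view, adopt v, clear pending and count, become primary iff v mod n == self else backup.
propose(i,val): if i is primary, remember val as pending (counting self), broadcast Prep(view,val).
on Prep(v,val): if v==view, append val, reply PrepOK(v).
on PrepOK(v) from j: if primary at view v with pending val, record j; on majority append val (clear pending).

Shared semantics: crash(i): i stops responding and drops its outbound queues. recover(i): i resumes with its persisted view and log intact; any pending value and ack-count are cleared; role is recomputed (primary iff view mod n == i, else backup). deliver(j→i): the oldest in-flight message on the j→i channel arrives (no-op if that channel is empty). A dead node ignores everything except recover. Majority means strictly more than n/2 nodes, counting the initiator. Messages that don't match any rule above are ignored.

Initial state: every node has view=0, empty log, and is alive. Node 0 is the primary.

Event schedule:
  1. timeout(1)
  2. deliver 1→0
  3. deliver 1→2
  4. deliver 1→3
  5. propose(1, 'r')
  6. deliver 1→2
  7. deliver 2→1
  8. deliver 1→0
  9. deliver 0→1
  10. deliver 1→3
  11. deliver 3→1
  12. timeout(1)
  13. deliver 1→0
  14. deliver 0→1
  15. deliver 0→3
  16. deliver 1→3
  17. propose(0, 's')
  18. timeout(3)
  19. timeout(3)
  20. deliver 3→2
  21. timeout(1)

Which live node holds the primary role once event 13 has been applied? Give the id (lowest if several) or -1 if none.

-1

[1] timeout(1) → N1(prim v1 [-])
[2] deliver 1→0 → N0(back v1 [-])
[3] deliver 1→2 → N2(back v1 [-])
[4] deliver 1→3 → N3(back v1 [-])
[5] propose(1,'r') → ∅
[6] deliver 1→2 → N2(back v1 [r])
[7] deliver 2→1 → ∅
[8] deliver 1→0 → N0(back v1 [r])
[9] deliver 0→1 → N1(prim v1 [r])
[10] deliver 1→3 → N3(back v1 [r])
[11] deliver 3→1 → ∅
[12] timeout(1) → N1(back v2 [r])
[13] deliver 1→0 → N0(back v2 [r])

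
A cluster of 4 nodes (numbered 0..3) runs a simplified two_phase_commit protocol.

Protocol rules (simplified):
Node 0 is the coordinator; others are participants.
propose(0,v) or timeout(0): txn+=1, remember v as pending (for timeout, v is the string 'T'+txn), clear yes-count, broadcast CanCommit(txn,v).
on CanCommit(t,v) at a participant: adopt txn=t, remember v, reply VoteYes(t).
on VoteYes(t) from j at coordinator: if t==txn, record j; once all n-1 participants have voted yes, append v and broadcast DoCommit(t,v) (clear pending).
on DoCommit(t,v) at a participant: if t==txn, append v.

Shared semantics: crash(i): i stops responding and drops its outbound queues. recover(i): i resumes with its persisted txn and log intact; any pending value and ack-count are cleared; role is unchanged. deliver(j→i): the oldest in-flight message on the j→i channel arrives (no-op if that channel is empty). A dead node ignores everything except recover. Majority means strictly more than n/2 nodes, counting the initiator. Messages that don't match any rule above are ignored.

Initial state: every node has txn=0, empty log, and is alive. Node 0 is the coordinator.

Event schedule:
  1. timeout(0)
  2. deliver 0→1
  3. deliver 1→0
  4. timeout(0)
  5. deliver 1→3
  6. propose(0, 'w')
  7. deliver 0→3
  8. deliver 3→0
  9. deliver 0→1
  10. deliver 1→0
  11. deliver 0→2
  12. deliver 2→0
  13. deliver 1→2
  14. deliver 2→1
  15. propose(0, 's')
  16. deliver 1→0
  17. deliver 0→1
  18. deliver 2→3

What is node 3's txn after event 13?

1. timeout(0):  <0:coor t1 ->
2. deliver 0→1:  <1:part t1 ->
3. deliver 1→0:  nop
4. timeout(0):  <0:coor t2 ->
5. deliver 1→3:  nop
6. propose(0,'w'):  <0:coor t3 ->
7. deliver 0→3:  <3:part t1 ->
8. deliver 3→0:  nop
9. deliver 0→1:  <1:part t2 ->
10. deliver 1→0:  nop
11. deliver 0→2:  <2:part t1 ->
12. deliver 2→0:  nop
13. deliver 1→2:  nop

1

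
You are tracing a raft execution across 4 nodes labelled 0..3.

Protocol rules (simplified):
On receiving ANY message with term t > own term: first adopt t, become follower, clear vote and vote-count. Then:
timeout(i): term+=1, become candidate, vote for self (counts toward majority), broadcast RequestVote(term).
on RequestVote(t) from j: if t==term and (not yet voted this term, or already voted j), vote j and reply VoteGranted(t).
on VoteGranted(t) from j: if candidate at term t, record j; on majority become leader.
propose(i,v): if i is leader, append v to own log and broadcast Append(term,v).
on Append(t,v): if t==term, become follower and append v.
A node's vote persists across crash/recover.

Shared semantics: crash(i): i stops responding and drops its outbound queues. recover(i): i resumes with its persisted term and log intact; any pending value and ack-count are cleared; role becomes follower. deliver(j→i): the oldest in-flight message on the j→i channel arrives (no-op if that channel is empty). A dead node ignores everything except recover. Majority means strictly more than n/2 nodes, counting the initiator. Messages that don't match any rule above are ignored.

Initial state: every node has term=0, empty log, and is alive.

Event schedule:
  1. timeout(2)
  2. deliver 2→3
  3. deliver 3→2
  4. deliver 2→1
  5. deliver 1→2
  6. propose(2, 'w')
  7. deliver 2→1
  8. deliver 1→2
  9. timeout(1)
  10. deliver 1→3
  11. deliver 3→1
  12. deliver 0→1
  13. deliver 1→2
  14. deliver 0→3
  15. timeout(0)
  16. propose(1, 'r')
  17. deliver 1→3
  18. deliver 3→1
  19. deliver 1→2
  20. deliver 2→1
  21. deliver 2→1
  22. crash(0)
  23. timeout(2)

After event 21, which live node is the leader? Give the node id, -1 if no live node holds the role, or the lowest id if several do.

1

after 1 — timeout(2): n2:cand/t1/[-]
after 2 — deliver 2→3: n3:foll/t1/[-]
after 3 — deliver 3→2: ·
after 4 — deliver 2→1: n1:foll/t1/[-]
after 5 — deliver 1→2: n2:lead/t1/[-]
after 6 — propose(2,'w'): n2:lead/t1/[w]
after 7 — deliver 2→1: n1:foll/t1/[w]
after 8 — deliver 1→2: ·
after 9 — timeout(1): n1:cand/t2/[w]
after 10 — deliver 1→3: n3:foll/t2/[-]
after 11 — deliver 3→1: ·
after 12 — deliver 0→1: ·
after 13 — deliver 1→2: n2:foll/t2/[w]
after 14 — deliver 0→3: ·
after 15 — timeout(0): n0:cand/t1/[-]
after 16 — propose(1,'r'): ·
after 17 — deliver 1→3: ·
after 18 — deliver 3→1: ·
after 19 — deliver 1→2: ·
after 20 — deliver 2→1: n1:lead/t2/[w]
after 21 — deliver 2→1: ·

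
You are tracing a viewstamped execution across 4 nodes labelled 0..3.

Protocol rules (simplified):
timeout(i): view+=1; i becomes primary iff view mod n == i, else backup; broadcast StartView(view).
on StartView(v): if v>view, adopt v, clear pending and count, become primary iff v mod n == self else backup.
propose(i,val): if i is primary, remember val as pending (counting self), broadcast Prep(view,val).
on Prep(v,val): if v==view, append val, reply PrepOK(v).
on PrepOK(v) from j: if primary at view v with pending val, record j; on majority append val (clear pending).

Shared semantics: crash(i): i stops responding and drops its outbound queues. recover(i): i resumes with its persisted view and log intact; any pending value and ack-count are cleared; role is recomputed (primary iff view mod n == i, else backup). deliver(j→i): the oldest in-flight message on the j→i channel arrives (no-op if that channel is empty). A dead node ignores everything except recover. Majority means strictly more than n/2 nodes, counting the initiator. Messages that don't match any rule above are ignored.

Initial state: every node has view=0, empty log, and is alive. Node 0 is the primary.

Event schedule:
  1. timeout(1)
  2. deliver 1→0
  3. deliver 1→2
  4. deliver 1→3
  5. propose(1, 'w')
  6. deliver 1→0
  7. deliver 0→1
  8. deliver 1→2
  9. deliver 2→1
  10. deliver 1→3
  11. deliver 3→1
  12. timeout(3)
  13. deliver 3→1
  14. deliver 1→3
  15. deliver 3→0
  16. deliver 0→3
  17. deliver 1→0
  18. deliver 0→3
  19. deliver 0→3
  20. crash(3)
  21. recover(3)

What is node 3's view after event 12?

e1 timeout(1): 1[prim,v=1,-]
e2 deliver 1→0: 0[back,v=1,-]
e3 deliver 1→2: 2[back,v=1,-]
e4 deliver 1→3: 3[back,v=1,-]
e5 propose(1,'w'): ·
e6 deliver 1→0: 0[back,v=1,w]
e7 deliver 0→1: ·
e8 deliver 1→2: 2[back,v=1,w]
e9 deliver 2→1: 1[prim,v=1,w]
e10 deliver 1→3: 3[back,v=1,w]
e11 deliver 3→1: ·
e12 timeout(3): 3[back,v=2,w]

2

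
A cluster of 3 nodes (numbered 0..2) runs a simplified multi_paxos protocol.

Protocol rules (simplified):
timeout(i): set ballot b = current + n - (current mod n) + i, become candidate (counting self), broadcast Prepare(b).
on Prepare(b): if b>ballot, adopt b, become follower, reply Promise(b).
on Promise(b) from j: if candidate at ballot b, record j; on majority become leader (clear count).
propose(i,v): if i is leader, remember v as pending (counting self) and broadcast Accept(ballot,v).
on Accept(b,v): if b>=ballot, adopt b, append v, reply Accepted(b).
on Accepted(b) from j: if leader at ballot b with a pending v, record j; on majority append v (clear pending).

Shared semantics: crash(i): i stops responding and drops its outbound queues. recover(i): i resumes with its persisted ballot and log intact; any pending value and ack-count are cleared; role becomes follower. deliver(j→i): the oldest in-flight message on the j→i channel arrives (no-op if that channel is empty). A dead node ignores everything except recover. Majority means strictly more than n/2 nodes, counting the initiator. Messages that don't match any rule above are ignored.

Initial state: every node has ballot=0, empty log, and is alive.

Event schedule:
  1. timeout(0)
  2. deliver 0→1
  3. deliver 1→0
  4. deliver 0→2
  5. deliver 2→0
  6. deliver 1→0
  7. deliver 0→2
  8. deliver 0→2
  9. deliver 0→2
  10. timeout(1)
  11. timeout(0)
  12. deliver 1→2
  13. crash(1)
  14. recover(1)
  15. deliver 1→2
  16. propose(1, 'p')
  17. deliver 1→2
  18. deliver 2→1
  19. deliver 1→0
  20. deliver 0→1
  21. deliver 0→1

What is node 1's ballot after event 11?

7

e1 timeout(0): 0[cand,b=3,-]
e2 deliver 0→1: 1[foll,b=3,-]
e3 deliver 1→0: 0[lead,b=3,-]
e4 deliver 0→2: 2[foll,b=3,-]
e5 deliver 2→0: ·
e6 deliver 1→0: ·
e7 deliver 0→2: ·
e8 deliver 0→2: ·
e9 deliver 0→2: ·
e10 timeout(1): 1[cand,b=7,-]
e11 timeout(0): 0[cand,b=6,-]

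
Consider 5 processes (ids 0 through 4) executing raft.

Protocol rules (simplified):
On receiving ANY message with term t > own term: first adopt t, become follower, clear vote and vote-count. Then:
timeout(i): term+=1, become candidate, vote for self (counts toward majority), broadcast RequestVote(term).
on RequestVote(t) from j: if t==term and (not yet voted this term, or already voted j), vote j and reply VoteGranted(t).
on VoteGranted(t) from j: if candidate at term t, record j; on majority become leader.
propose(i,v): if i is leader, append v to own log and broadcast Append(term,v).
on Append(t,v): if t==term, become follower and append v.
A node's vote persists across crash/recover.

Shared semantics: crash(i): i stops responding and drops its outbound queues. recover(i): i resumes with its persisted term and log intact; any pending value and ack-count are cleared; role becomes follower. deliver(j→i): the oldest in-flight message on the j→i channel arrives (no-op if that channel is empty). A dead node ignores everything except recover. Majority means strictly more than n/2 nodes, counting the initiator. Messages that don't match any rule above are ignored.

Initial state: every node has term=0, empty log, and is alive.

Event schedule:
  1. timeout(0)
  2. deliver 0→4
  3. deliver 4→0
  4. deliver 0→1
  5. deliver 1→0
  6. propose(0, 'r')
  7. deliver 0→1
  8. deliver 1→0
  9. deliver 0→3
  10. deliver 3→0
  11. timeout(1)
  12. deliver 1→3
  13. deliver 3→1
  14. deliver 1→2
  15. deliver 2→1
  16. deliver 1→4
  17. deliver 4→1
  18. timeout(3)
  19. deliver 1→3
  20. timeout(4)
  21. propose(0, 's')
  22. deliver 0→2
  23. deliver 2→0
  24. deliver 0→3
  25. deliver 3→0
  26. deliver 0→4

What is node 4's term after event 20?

[1] timeout(0) → N0(cand t1 [-])
[2] deliver 0→4 → N4(foll t1 [-])
[3] deliver 4→0 → ∅
[4] deliver 0→1 → N1(foll t1 [-])
[5] deliver 1→0 → N0(lead t1 [-])
[6] propose(0,'r') → N0(lead t1 [r])
[7] deliver 0→1 → N1(foll t1 [r])
[8] deliver 1→0 → ∅
[9] deliver 0→3 → N3(foll t1 [-])
[10] deliver 3→0 → ∅
[11] timeout(1) → N1(cand t2 [r])
[12] deliver 1→3 → N3(foll t2 [-])
[13] deliver 3→1 → ∅
[14] deliver 1→2 → N2(foll t2 [-])
[15] deliver 2→1 → N1(lead t2 [r])
[16] deliver 1→4 → N4(foll t2 [-])
[17] deliver 4→1 → ∅
[18] timeout(3) → N3(cand t3 [-])
[19] deliver 1→3 → ∅
[20] timeout(4) → N4(cand t3 [-])

3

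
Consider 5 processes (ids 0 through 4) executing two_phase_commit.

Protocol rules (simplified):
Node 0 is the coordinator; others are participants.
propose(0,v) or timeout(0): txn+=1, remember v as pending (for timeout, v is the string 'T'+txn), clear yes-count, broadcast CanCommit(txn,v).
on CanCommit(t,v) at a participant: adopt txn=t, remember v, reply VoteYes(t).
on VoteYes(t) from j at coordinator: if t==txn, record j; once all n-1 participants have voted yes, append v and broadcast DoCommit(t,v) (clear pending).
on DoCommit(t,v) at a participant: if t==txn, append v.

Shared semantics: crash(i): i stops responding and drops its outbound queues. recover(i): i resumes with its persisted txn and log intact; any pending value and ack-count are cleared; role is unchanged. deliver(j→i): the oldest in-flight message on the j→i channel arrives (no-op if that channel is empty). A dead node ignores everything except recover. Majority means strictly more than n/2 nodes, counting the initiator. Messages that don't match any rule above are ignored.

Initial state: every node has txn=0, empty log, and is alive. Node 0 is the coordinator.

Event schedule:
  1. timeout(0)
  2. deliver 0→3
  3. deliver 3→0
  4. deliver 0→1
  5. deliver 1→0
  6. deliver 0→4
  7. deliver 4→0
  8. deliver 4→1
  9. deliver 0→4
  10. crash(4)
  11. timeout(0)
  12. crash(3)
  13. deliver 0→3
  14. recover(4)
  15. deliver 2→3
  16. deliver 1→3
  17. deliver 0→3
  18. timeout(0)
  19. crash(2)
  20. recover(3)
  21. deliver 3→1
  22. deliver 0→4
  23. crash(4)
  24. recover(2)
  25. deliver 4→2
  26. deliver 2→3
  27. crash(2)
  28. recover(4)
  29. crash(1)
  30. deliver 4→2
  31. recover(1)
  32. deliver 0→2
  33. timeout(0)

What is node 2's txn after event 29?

0

after 1 — timeout(0): n0:coor/t1/[-]
after 2 — deliver 0→3: n3:part/t1/[-]
after 3 — deliver 3→0: ·
after 4 — deliver 0→1: n1:part/t1/[-]
after 5 — deliver 1→0: ·
after 6 — deliver 0→4: n4:part/t1/[-]
after 7 — deliver 4→0: ·
after 8 — deliver 4→1: ·
after 9 — deliver 0→4: ·
after 10 — crash(4): n4:✗part/t1/[-]
after 11 — timeout(0): n0:coor/t2/[-]
after 12 — crash(3): n3:✗part/t1/[-]
after 13 — deliver 0→3: ·
after 14 — recover(4): n4:part/t1/[-]
after 15 — deliver 2→3: ·
after 16 — deliver 1→3: ·
after 17 — deliver 0→3: ·
after 18 — timeout(0): n0:coor/t3/[-]
after 19 — crash(2): n2:✗part/t0/[-]
after 20 — recover(3): n3:part/t1/[-]
after 21 — deliver 3→1: ·
after 22 — deliver 0→4: n4:part/t2/[-]
after 23 — crash(4): n4:✗part/t2/[-]
after 24 — recover(2): n2:part/t0/[-]
after 25 — deliver 4→2: ·
after 26 — deliver 2→3: ·
after 27 — crash(2): n2:✗part/t0/[-]
after 28 — recover(4): n4:part/t2/[-]
after 29 — crash(1): n1:✗part/t1/[-]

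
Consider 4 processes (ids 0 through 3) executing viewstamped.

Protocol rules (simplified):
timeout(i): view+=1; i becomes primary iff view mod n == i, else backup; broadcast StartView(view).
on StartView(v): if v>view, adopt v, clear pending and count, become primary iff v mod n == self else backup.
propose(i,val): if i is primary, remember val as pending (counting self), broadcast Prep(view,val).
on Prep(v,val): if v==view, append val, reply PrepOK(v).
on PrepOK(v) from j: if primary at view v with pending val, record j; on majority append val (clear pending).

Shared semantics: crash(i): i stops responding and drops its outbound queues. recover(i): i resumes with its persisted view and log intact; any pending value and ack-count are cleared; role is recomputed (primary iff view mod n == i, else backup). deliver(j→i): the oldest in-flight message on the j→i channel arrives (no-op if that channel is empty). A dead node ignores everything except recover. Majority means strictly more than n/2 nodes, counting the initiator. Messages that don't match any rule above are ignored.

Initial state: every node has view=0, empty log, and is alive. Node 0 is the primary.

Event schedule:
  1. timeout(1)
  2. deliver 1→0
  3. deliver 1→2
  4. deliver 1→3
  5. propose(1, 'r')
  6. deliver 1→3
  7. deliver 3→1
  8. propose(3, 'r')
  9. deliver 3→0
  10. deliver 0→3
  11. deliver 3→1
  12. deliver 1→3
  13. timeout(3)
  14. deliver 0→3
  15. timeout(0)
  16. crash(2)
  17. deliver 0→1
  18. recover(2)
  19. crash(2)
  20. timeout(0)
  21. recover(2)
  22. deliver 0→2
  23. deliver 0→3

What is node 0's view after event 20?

after 1 — timeout(1): n1:prim/v1/[-]
after 2 — deliver 1→0: n0:back/v1/[-]
after 3 — deliver 1→2: n2:back/v1/[-]
after 4 — deliver 1→3: n3:back/v1/[-]
after 5 — propose(1,'r'): ·
after 6 — deliver 1→3: n3:back/v1/[r]
after 7 — deliver 3→1: ·
after 8 — propose(3,'r'): ·
after 9 — deliver 3→0: ·
after 10 — deliver 0→3: ·
after 11 — deliver 3→1: ·
after 12 — deliver 1→3: ·
after 13 — timeout(3): n3:back/v2/[r]
after 14 — deliver 0→3: ·
after 15 — timeout(0): n0:back/v2/[-]
after 16 — crash(2): n2:✗back/v1/[-]
after 17 — deliver 0→1: n1:back/v2/[-]
after 18 — recover(2): n2:back/v1/[-]
after 19 — crash(2): n2:✗back/v1/[-]
after 20 — timeout(0): n0:back/v3/[-]

3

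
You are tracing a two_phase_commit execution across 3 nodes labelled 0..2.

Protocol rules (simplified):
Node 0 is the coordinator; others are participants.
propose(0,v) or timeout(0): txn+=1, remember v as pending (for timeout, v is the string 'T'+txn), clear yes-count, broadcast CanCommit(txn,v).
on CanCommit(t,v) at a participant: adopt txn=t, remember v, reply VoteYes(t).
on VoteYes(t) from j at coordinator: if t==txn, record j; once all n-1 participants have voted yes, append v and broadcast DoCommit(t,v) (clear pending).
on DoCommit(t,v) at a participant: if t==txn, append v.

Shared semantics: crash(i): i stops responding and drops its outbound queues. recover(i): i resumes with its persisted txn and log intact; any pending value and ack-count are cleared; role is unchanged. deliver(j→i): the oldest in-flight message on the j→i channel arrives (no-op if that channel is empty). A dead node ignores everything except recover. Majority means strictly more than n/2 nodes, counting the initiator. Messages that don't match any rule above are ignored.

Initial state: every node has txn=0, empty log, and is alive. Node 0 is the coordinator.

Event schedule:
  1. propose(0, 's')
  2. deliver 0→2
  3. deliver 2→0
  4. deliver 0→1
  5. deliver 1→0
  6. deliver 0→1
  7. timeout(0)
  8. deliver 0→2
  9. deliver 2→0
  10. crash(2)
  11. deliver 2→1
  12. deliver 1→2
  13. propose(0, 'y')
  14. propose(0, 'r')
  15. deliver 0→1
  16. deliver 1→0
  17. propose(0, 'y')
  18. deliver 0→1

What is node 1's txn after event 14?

1

after 1 — propose(0,'s'): n0:coor/t1/[-]
after 2 — deliver 0→2: n2:part/t1/[-]
after 3 — deliver 2→0: ·
after 4 — deliver 0→1: n1:part/t1/[-]
after 5 — deliver 1→0: n0:coor/t1/[s]
after 6 — deliver 0→1: n1:part/t1/[s]
after 7 — timeout(0): n0:coor/t2/[s]
after 8 — deliver 0→2: n2:part/t1/[s]
after 9 — deliver 2→0: ·
after 10 — crash(2): n2:✗part/t1/[s]
after 11 — deliver 2→1: ·
after 12 — deliver 1→2: ·
after 13 — propose(0,'y'): n0:coor/t3/[s]
after 14 — propose(0,'r'): n0:coor/t4/[s]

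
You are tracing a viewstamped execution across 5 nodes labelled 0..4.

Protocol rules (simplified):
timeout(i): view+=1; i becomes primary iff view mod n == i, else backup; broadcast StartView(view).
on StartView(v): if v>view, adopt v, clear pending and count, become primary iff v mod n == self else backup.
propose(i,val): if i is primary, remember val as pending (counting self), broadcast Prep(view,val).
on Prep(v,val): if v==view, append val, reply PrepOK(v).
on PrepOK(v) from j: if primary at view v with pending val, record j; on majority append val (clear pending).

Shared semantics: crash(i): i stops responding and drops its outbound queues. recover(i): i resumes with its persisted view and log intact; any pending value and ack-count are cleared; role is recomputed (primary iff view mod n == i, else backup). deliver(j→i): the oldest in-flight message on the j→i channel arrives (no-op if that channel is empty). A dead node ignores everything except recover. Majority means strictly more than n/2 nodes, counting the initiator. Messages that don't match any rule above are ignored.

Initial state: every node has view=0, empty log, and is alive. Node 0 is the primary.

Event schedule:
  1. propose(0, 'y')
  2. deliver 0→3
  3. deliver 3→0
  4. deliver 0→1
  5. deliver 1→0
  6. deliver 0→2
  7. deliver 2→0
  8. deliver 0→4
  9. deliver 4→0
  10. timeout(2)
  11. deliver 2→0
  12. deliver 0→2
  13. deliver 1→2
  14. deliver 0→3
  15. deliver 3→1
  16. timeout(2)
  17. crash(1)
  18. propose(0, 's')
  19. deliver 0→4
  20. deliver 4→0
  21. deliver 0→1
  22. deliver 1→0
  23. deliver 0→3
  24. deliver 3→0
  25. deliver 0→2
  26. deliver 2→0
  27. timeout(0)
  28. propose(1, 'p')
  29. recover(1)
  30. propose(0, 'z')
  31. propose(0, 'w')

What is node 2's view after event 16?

2

e1 propose(0,'y'): ·
e2 deliver 0→3: 3[back,v=0,y]
e3 deliver 3→0: ·
e4 deliver 0→1: 1[back,v=0,y]
e5 deliver 1→0: 0[prim,v=0,y]
e6 deliver 0→2: 2[back,v=0,y]
e7 deliver 2→0: ·
e8 deliver 0→4: 4[back,v=0,y]
e9 deliver 4→0: ·
e10 timeout(2): 2[back,v=1,y]
e11 deliver 2→0: 0[back,v=1,y]
e12 deliver 0→2: ·
e13 deliver 1→2: ·
e14 deliver 0→3: ·
e15 deliver 3→1: ·
e16 timeout(2): 2[prim,v=2,y]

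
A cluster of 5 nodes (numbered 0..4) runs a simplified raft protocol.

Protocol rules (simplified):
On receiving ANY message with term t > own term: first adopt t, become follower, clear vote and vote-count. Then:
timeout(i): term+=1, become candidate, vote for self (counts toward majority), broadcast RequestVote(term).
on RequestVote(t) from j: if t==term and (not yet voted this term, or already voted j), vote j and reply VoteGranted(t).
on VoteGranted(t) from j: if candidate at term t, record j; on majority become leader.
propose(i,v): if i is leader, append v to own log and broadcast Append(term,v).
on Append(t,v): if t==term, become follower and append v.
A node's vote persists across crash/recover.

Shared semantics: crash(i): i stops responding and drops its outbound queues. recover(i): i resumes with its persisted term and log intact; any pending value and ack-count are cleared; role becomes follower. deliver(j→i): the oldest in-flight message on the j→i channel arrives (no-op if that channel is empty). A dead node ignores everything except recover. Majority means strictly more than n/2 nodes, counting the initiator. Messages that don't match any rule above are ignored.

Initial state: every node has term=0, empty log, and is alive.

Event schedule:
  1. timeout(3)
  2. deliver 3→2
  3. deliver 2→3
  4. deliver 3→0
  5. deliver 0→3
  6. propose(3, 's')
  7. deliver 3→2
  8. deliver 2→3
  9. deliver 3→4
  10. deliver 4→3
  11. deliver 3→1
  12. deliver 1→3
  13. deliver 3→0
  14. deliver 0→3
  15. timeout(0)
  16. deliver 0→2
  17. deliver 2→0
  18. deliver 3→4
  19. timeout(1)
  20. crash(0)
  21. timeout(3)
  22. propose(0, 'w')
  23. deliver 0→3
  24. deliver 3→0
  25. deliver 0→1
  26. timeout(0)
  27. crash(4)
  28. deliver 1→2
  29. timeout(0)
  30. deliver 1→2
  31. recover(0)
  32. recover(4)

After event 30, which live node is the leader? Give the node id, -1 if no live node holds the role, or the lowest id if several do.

-1

1. timeout(3):  <3:cand t1 ->
2. deliver 3→2:  <2:foll t1 ->
3. deliver 2→3:  nop
4. deliver 3→0:  <0:foll t1 ->
5. deliver 0→3:  <3:lead t1 ->
6. propose(3,'s'):  <3:lead t1 s>
7. deliver 3→2:  <2:foll t1 s>
8. deliver 2→3:  nop
9. deliver 3→4:  <4:foll t1 ->
10. deliver 4→3:  nop
11. deliver 3→1:  <1:foll t1 ->
12. deliver 1→3:  nop
13. deliver 3→0:  <0:foll t1 s>
14. deliver 0→3:  nop
15. timeout(0):  <0:cand t2 s>
16. deliver 0→2:  <2:foll t2 s>
17. deliver 2→0:  nop
18. deliver 3→4:  <4:foll t1 s>
19. timeout(1):  <1:cand t2 ->
20. crash(0):  <0:✗cand t2 s>
21. timeout(3):  <3:cand t2 s>
22. propose(0,'w'):  nop
23. deliver 0→3:  nop
24. deliver 3→0:  nop
25. deliver 0→1:  nop
26. timeout(0):  nop
27. crash(4):  <4:✗foll t1 s>
28. deliver 1→2:  nop
29. timeout(0):  nop
30. deliver 1→2:  nop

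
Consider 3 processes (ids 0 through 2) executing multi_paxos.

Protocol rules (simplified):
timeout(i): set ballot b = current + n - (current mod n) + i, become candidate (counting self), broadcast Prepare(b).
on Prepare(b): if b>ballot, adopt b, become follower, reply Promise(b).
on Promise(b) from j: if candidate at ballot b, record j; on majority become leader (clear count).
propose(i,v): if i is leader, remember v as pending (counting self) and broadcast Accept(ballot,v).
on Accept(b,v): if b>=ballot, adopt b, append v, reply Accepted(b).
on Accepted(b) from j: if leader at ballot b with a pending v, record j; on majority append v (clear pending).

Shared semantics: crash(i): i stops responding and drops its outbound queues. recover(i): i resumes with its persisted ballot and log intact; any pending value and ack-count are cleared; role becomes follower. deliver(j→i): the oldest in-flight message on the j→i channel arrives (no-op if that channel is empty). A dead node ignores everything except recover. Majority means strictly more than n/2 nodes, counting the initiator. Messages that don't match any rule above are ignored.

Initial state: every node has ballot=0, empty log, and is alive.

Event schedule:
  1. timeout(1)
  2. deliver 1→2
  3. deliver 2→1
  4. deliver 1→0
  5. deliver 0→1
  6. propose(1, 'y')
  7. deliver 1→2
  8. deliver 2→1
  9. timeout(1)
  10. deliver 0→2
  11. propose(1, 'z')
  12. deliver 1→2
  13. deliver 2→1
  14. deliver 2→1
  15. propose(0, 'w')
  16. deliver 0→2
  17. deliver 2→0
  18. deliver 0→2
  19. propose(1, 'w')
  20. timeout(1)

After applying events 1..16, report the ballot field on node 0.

step 1 timeout(1): 1={cand,b=4,log=-}
step 2 deliver 1→2: 2={foll,b=4,log=-}
step 3 deliver 2→1: 1={lead,b=4,log=-}
step 4 deliver 1→0: 0={foll,b=4,log=-}
step 5 deliver 0→1: —
step 6 propose(1,'y'): —
step 7 deliver 1→2: 2={foll,b=4,log=y}
step 8 deliver 2→1: 1={lead,b=4,log=y}
step 9 timeout(1): 1={cand,b=7,log=y}
step 10 deliver 0→2: —
step 11 propose(1,'z'): —
step 12 deliver 1→2: 2={foll,b=7,log=y}
step 13 deliver 2→1: 1={lead,b=7,log=y}
step 14 deliver 2→1: —
step 15 propose(0,'w'): —
step 16 deliver 0→2: —

4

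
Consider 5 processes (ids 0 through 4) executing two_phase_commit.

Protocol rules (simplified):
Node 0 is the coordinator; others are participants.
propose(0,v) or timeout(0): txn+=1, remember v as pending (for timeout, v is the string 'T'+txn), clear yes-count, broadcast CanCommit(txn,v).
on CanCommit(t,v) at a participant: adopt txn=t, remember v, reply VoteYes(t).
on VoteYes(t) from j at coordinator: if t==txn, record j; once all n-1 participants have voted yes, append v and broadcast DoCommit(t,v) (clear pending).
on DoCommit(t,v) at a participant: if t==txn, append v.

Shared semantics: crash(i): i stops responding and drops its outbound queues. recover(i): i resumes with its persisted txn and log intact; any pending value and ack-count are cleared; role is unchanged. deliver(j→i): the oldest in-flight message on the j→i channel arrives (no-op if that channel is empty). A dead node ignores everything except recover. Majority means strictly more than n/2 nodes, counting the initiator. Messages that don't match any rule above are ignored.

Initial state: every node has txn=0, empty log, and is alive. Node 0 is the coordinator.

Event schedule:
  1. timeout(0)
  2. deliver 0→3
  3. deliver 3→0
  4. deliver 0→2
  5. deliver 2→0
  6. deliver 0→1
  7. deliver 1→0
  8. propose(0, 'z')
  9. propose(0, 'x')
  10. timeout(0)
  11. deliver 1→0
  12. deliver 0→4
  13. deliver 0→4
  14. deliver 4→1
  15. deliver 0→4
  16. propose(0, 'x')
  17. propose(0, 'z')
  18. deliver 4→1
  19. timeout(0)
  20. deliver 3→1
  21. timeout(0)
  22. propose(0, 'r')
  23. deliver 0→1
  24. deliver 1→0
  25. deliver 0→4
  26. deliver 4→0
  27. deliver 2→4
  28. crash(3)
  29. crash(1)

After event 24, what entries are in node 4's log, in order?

step 1 timeout(0): 0={coor,t=1,log=-}
step 2 deliver 0→3: 3={part,t=1,log=-}
step 3 deliver 3→0: —
step 4 deliver 0→2: 2={part,t=1,log=-}
step 5 deliver 2→0: —
step 6 deliver 0→1: 1={part,t=1,log=-}
step 7 deliver 1→0: —
step 8 propose(0,'z'): 0={coor,t=2,log=-}
step 9 propose(0,'x'): 0={coor,t=3,log=-}
step 10 timeout(0): 0={coor,t=4,log=-}
step 11 deliver 1→0: —
step 12 deliver 0→4: 4={part,t=1,log=-}
step 13 deliver 0→4: 4={part,t=2,log=-}
step 14 deliver 4→1: —
step 15 deliver 0→4: 4={part,t=3,log=-}
step 16 propose(0,'x'): 0={coor,t=5,log=-}
step 17 propose(0,'z'): 0={coor,t=6,log=-}
step 18 deliver 4→1: —
step 19 timeout(0): 0={coor,t=7,log=-}
step 20 deliver 3→1: —
step 21 timeout(0): 0={coor,t=8,log=-}
step 22 propose(0,'r'): 0={coor,t=9,log=-}
step 23 deliver 0→1: 1={part,t=2,log=-}
step 24 deliver 1→0: —

empty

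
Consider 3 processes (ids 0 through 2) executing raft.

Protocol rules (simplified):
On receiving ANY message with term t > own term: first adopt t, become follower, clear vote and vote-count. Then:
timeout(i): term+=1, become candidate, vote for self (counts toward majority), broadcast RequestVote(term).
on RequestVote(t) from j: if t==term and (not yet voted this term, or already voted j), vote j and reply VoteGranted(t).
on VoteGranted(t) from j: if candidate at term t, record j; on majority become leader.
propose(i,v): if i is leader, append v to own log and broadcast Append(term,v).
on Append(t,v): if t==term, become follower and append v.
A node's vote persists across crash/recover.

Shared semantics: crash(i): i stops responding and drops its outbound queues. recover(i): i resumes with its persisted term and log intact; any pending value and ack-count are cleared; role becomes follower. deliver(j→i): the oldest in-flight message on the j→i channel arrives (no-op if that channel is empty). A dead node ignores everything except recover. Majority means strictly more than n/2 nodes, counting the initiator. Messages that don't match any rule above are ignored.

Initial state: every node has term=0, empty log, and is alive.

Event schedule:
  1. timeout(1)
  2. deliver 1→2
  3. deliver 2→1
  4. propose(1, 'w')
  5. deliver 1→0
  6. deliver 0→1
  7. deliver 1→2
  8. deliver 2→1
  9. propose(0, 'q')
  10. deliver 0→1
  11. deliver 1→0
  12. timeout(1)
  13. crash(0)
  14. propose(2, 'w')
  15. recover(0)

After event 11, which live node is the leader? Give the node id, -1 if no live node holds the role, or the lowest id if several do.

[1] timeout(1) → N1(cand t1 [-])
[2] deliver 1→2 → N2(foll t1 [-])
[3] deliver 2→1 → N1(lead t1 [-])
[4] propose(1,'w') → N1(lead t1 [w])
[5] deliver 1→0 → N0(foll t1 [-])
[6] deliver 0→1 → ∅
[7] deliver 1→2 → N2(foll t1 [w])
[8] deliver 2→1 → ∅
[9] propose(0,'q') → ∅
[10] deliver 0→1 → ∅
[11] deliver 1→0 → N0(foll t1 [w])

1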